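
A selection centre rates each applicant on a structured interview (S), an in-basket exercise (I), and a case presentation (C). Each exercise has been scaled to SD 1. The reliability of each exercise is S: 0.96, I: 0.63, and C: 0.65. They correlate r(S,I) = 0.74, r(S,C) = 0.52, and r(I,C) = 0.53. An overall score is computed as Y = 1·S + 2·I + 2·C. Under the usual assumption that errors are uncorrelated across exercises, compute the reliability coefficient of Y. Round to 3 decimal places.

Var(Y) = 1 + 2² + 2² + 2·[2·0.74 + 2·0.52 + 4·0.53] = 9 + 9.28 = 18.28.
Under uncorrelated errors the observed covariances equal the true-score covariances, so only the own-variance terms attenuate.
True-score variance = [0.96 + 2²·0.63 + 2²·0.65] + 9.28 = 6.08 + 9.28 = 15.36.
Reliability = 15.36 / 18.28 = 0.840.

0.840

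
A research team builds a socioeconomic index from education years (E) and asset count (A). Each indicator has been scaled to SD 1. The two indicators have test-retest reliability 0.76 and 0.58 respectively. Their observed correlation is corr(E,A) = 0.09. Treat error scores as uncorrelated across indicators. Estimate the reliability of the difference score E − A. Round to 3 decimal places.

Var(E−A) = 1 + 1 − 2·0.09 = 2 − 0.18 = 1.82.
With uncorrelated errors the cross-covariances are all true-score covariance, so they carry over unchanged; only the diagonal terms shrink to ρᵢσᵢ².
True-score variance = [0.76 + 0.58] − 0.18 = 1.34 − 0.18 = 1.16.
Reliability = 1.16 / 1.82 = 0.637.

0.637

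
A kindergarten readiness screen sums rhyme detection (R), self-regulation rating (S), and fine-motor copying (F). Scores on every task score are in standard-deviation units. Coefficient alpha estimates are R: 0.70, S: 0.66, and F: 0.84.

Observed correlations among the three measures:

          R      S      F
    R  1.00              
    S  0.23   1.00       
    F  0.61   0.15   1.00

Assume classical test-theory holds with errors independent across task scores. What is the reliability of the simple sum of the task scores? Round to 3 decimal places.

Var(R+S+F) = 3 + 2·[0.23 + 0.61 + 0.15] = 3 + 1.98 = 4.98.
Under uncorrelated errors the observed covariances equal the true-score covariances, so only the own-variance terms attenuate.
True-score variance = [0.70 + 0.66 + 0.84] + 1.98 = 2.2 + 1.98 = 4.18.
Reliability = 4.18 / 4.98 = 0.839.

0.839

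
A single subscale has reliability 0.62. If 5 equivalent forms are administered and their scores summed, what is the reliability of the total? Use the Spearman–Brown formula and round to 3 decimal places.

0.891

ρ_k = kρ / (1 + (k−1)ρ) = 5·0.62 / (1 + 4·0.62) = 3.100 / 3.480 = 0.891.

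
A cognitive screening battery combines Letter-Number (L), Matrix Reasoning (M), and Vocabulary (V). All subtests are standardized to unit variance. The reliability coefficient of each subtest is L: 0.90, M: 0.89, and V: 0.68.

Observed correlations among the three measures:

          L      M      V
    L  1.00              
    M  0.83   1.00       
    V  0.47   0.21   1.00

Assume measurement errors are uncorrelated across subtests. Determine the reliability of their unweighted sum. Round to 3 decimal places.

Var(L+M+V) = 3 + 2·[0.83 + 0.47 + 0.21] = 3 + 3.02 = 6.02.
Under uncorrelated errors the observed covariances equal the true-score covariances, so only the own-variance terms attenuate.
True-score variance = [0.90 + 0.89 + 0.68] + 3.02 = 2.47 + 3.02 = 5.49.
Reliability = 5.49 / 6.02 = 0.912.

0.912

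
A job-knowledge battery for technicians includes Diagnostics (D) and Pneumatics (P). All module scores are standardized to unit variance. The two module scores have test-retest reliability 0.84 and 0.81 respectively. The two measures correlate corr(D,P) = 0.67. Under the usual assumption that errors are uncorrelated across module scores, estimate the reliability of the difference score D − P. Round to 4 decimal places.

0.4697

Var(D−P) = 1 + 1 − 2·0.67 = 2 − 1.34 = 0.66.
Because errors are independent across components, Cov(Tᵢ,Tⱼ) = Cov(Xᵢ,Xⱼ); the off-diagonal part of the true-score variance is the same as above.
True-score variance = [0.84 + 0.81] − 1.34 = 1.65 − 1.34 = 0.31.
Reliability = 0.31 / 0.66 = 0.4697.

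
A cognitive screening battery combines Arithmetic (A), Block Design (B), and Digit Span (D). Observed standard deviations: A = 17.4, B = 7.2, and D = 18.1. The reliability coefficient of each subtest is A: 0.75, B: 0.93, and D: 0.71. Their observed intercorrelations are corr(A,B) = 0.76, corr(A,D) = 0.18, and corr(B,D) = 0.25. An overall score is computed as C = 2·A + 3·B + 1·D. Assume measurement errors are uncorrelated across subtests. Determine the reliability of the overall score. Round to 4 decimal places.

Var(C) = 2²·17.4² + 3²·7.2² + 18.1² + 2·[6·17.4·7.2·0.76 + 2·17.4·18.1·0.18 + 3·7.2·18.1·0.25] = 2005.21 + 1564.79 = 3570.
Because errors are independent across components, Cov(Tᵢ,Tⱼ) = Cov(Xᵢ,Xⱼ); the off-diagonal part of the true-score variance is the same as above.
True-score variance = [2²·17.4²·0.75 + 3²·7.2²·0.93 + 18.1²·0.71] + 1564.79 = 1574.78 + 1564.79 = 3139.57.
Reliability = 3139.57 / 3570 = 0.8794.

0.8794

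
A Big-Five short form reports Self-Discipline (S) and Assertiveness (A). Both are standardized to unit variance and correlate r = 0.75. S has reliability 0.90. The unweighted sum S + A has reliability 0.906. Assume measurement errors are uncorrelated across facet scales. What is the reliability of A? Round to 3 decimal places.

Var(S+A) = 2 + 2·0.75 = 3.500.
True-score variance = ρ_S + ρ_A + 2·0.75, so 0.906 = (0.90 + ρ_A + 1.50) / 3.500.
ρ_A = 0.906·3.500 − 0.90 − 1.50 = 0.771.

0.771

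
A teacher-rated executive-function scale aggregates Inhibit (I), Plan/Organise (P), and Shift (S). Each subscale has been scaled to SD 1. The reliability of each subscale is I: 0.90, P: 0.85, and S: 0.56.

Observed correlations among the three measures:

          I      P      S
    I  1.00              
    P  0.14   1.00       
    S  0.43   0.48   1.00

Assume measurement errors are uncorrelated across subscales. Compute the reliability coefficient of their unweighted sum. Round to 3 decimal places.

Var(I+P+S) = 3 + 2·[0.14 + 0.43 + 0.48] = 3 + 2.1 = 5.1.
Because errors are independent across components, Cov(Tᵢ,Tⱼ) = Cov(Xᵢ,Xⱼ); the off-diagonal part of the true-score variance is the same as above.
True-score variance = [0.90 + 0.85 + 0.56] + 2.1 = 2.31 + 2.1 = 4.41.
Reliability = 4.41 / 5.1 = 0.865.

0.865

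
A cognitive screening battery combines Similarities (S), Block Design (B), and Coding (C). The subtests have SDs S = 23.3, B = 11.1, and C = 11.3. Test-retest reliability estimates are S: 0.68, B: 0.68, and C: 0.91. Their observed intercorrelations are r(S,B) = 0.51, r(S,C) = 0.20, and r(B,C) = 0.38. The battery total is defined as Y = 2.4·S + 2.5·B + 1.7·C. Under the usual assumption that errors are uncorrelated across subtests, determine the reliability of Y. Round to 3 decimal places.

0.808

Var(Y) = 2.4²·23.3² + 2.5²·11.1² + 1.7²·11.3² + 2·[6·23.3·11.1·0.51 + 4.08·23.3·11.3·0.20 + 4.25·11.1·11.3·0.38] = 4266.13 + 2417.64 = 6683.78.
Under uncorrelated errors the observed covariances equal the true-score covariances, so only the own-variance terms attenuate.
True-score variance = [2.4²·23.3²·0.68 + 2.5²·11.1²·0.68 + 1.7²·11.3²·0.91] + 2417.64 = 2985.85 + 2417.64 = 5403.49.
Reliability = 5403.49 / 6683.78 = 0.808.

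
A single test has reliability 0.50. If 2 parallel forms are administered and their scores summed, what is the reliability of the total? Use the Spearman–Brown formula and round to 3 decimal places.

ρ_k = kρ / (1 + (k−1)ρ) = 2·0.50 / (1 + 1·0.50) = 1.000 / 1.500 = 0.667.

0.667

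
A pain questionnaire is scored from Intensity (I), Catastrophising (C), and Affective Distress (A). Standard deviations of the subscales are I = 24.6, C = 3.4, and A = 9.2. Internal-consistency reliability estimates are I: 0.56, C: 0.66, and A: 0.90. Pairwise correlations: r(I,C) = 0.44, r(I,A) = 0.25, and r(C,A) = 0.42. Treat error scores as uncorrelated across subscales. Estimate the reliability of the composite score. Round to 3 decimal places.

Var(I+C+A) = 24.6² + 3.4² + 9.2² + 2·[24.6·3.4·0.44 + 24.6·9.2·0.25 + 3.4·9.2·0.42] = 701.36 + 213.038 = 914.398.
With uncorrelated errors the cross-covariances are all true-score covariance, so they carry over unchanged; only the diagonal terms shrink to ρᵢσᵢ².
True-score variance = [24.6²·0.56 + 3.4²·0.66 + 9.2²·0.90] + 213.038 = 422.695 + 213.038 = 635.734.
Reliability = 635.734 / 914.398 = 0.695.

0.695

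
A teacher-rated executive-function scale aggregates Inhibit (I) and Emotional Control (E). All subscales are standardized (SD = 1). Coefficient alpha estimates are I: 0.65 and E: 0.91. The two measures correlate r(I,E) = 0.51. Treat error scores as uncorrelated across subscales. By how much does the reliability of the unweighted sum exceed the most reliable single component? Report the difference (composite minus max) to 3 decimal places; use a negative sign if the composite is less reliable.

Var(sum) = 2 + 1.02 = 3.02; true-score variance = 1.56 + 1.02 = 2.58; composite reliability = 0.8543.
Max component reliability = 0.9100.
Difference = 0.8543 − 0.9100 = -0.056.

-0.056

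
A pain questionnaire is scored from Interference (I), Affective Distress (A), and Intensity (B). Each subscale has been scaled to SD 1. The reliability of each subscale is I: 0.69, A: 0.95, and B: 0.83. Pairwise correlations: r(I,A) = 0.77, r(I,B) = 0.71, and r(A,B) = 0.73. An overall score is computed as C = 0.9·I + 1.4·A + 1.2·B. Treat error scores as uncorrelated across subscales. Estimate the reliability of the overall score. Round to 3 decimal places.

Var(C) = 0.9² + 1.4² + 1.2² + 2·[1.26·0.77 + 1.08·0.71 + 1.68·0.73] = 4.21 + 5.9268 = 10.1368.
Under uncorrelated errors the observed covariances equal the true-score covariances, so only the own-variance terms attenuate.
True-score variance = [0.9²·0.69 + 1.4²·0.95 + 1.2²·0.83] + 5.9268 = 3.6161 + 5.9268 = 9.5429.
Reliability = 9.5429 / 10.1368 = 0.941.

0.941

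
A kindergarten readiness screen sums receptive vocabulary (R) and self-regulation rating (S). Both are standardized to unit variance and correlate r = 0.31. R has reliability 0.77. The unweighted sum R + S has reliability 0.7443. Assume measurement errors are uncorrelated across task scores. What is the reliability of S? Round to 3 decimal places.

0.560

Var(R+S) = 2 + 2·0.31 = 2.620.
True-score variance = ρ_R + ρ_S + 2·0.31, so 0.7443 = (0.77 + ρ_S + 0.62) / 2.620.
ρ_S = 0.7443·2.620 − 0.77 − 0.62 = 0.560.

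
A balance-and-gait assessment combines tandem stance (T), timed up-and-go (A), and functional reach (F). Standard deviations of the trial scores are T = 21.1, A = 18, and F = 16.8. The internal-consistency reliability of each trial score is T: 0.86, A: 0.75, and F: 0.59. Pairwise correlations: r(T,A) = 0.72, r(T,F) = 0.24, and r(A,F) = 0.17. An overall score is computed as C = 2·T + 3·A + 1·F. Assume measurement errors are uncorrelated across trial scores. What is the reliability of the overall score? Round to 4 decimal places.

Var(C) = 2²·21.1² + 3²·18² + 16.8² + 2·[6·21.1·18·0.72 + 2·21.1·16.8·0.24 + 3·18·16.8·0.17] = 4979.08 + 3930.22 = 8909.3.
With uncorrelated errors the cross-covariances are all true-score covariance, so they carry over unchanged; only the diagonal terms shrink to ρᵢσᵢ².
True-score variance = [2²·21.1²·0.86 + 3²·18²·0.75 + 16.8²·0.59] + 3930.22 = 3885.04 + 3930.22 = 7815.26.
Reliability = 7815.26 / 8909.3 = 0.8772.

0.8772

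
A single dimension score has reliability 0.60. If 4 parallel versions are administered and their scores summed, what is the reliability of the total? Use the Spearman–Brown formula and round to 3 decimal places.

0.857

ρ_k = kρ / (1 + (k−1)ρ) = 4·0.60 / (1 + 3·0.60) = 2.400 / 2.800 = 0.857.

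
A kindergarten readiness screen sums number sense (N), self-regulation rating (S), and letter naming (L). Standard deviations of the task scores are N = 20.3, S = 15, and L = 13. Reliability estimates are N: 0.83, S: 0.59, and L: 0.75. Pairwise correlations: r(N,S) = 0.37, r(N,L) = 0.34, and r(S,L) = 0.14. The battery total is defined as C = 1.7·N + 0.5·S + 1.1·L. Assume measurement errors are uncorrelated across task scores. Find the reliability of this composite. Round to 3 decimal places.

Var(C) = 1.7²·20.3² + 0.5²·15² + 1.1²·13² + 2·[0.85·20.3·15·0.37 + 1.87·20.3·13·0.34 + 0.55·15·13·0.14] = 1451.68 + 557.136 = 2008.82.
With uncorrelated errors the cross-covariances are all true-score covariance, so they carry over unchanged; only the diagonal terms shrink to ρᵢσᵢ².
True-score variance = [1.7²·20.3²·0.83 + 0.5²·15²·0.59 + 1.1²·13²·0.75] + 557.136 = 1175.04 + 557.136 = 1732.17.
Reliability = 1732.17 / 2008.82 = 0.862.

0.862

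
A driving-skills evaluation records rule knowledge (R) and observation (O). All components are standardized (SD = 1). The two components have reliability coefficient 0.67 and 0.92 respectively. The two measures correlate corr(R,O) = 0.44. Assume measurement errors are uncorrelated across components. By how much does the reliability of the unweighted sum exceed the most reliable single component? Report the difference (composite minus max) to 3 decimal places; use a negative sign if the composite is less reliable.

Var(sum) = 2 + 0.88 = 2.88; true-score variance = 1.59 + 0.88 = 2.47; composite reliability = 0.8576.
Max component reliability = 0.9200.
Difference = 0.8576 − 0.9200 = -0.062.

-0.062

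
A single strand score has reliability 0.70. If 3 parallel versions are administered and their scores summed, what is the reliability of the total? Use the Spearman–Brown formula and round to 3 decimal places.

ρ_k = kρ / (1 + (k−1)ρ) = 3·0.70 / (1 + 2·0.70) = 2.100 / 2.400 = 0.875.

0.875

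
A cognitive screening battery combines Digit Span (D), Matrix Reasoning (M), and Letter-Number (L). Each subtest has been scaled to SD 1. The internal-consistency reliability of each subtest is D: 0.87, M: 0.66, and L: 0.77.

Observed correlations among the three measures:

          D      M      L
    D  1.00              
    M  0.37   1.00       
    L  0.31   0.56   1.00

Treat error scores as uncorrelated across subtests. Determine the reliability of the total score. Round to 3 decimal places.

Var(D+M+L) = 3 + 2·[0.37 + 0.31 + 0.56] = 3 + 2.48 = 5.48.
Because errors are independent across components, Cov(Tᵢ,Tⱼ) = Cov(Xᵢ,Xⱼ); the off-diagonal part of the true-score variance is the same as above.
True-score variance = [0.87 + 0.66 + 0.77] + 2.48 = 2.3 + 2.48 = 4.78.
Reliability = 4.78 / 5.48 = 0.872.

0.872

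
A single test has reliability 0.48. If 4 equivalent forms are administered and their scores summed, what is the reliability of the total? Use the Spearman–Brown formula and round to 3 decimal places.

0.787

ρ_k = kρ / (1 + (k−1)ρ) = 4·0.48 / (1 + 3·0.48) = 1.920 / 2.440 = 0.787.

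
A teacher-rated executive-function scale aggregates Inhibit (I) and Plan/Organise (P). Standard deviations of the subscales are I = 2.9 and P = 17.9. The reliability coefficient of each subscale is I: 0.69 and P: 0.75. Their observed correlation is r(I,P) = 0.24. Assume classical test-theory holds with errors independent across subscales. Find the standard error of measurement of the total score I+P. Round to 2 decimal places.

Var(total) = 328.82 + 24.9168 = 353.737.
True-score variance = 246.11 + 24.9168 = 271.027, so reliability = 0.7662.
Error variance = 353.737 − 271.027 = 82.7096; SEM = √82.7096 = 9.09.

9.09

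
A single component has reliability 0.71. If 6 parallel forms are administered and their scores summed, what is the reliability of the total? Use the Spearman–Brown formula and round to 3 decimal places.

0.936

ρ_k = kρ / (1 + (k−1)ρ) = 6·0.71 / (1 + 5·0.71) = 4.260 / 4.550 = 0.936.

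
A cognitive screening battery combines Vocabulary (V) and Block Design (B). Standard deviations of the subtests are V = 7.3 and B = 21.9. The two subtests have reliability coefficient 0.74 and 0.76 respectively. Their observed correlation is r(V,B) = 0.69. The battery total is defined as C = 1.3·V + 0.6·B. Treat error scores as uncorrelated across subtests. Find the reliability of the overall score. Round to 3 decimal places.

Var(C) = 1.3²·7.3² + 0.6²·21.9² + 2·[0.78·7.3·21.9·0.69] = 262.72 + 172.084 = 434.804.
Under uncorrelated errors the observed covariances equal the true-score covariances, so only the own-variance terms attenuate.
True-score variance = [1.3²·7.3²·0.74 + 0.6²·21.9²·0.76] + 172.084 = 197.866 + 172.084 = 369.95.
Reliability = 369.95 / 434.804 = 0.851.

0.851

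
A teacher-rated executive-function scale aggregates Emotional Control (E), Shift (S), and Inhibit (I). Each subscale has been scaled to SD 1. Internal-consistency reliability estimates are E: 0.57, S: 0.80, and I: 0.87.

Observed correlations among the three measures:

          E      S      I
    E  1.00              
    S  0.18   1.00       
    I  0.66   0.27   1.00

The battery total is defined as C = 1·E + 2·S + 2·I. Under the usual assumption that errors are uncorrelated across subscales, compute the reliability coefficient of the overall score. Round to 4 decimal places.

Var(C) = 1 + 2² + 2² + 2·[2·0.18 + 2·0.66 + 4·0.27] = 9 + 5.52 = 14.52.
Under uncorrelated errors the observed covariances equal the true-score covariances, so only the own-variance terms attenuate.
True-score variance = [0.57 + 2²·0.80 + 2²·0.87] + 5.52 = 7.25 + 5.52 = 12.77.
Reliability = 12.77 / 14.52 = 0.8795.

0.8795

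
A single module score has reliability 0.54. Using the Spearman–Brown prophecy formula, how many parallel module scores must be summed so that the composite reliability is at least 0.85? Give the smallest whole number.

5

k ≥ ρ*(1−ρ₁)/(ρ₁(1−ρ*)) = 0.85·0.46 / (0.54·0.15) = 4.827.
Smallest integer k = 5.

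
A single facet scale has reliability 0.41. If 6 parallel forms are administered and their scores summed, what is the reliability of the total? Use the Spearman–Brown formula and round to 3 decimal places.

ρ_k = kρ / (1 + (k−1)ρ) = 6·0.41 / (1 + 5·0.41) = 2.460 / 3.050 = 0.807.

0.807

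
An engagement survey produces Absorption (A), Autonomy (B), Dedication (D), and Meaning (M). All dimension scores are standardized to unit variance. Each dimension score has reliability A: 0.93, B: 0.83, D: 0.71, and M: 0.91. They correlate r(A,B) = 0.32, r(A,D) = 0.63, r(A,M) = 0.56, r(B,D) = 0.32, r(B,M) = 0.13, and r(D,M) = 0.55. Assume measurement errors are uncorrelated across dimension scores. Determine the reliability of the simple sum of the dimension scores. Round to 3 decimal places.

Var(A+B+D+M) = 4 + 2·[0.32 + 0.63 + 0.56 + 0.32 + 0.13 + 0.55] = 4 + 5.02 = 9.02.
Under uncorrelated errors the observed covariances equal the true-score covariances, so only the own-variance terms attenuate.
True-score variance = [0.93 + 0.83 + 0.71 + 0.91] + 5.02 = 3.38 + 5.02 = 8.4.
Reliability = 8.4 / 9.02 = 0.931.

0.931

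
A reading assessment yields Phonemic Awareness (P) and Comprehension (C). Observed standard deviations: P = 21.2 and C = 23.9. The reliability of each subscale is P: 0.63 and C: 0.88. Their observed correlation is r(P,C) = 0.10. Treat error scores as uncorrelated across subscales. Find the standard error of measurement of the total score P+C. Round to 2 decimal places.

15.32

Var(total) = 1020.65 + 101.336 = 1121.99.
True-score variance = 785.812 + 101.336 = 887.148, so reliability = 0.7907.
Error variance = 1121.99 − 887.148 = 234.838; SEM = √234.838 = 15.32.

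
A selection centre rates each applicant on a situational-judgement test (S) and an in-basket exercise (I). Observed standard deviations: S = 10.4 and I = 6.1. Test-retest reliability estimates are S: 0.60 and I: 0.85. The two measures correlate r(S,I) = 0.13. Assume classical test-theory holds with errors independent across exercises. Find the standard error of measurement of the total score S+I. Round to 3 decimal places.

6.989

Var(total) = 145.37 + 16.4944 = 161.864.
True-score variance = 96.5245 + 16.4944 = 113.019, so reliability = 0.6982.
Error variance = 161.864 − 113.019 = 48.8455; SEM = √48.8455 = 6.989.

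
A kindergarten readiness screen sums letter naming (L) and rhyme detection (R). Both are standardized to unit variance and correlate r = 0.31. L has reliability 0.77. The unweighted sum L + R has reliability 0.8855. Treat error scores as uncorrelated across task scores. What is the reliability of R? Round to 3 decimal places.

0.930

Var(L+R) = 2 + 2·0.31 = 2.620.
True-score variance = ρ_L + ρ_R + 2·0.31, so 0.8855 = (0.77 + ρ_R + 0.62) / 2.620.
ρ_R = 0.8855·2.620 − 0.77 − 0.62 = 0.930.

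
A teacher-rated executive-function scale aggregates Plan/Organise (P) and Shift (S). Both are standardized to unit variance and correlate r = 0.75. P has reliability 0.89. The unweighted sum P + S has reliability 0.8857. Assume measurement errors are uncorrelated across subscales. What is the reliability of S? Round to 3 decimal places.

Var(P+S) = 2 + 2·0.75 = 3.500.
True-score variance = ρ_P + ρ_S + 2·0.75, so 0.8857 = (0.89 + ρ_S + 1.50) / 3.500.
ρ_S = 0.8857·3.500 − 0.89 − 1.50 = 0.710.

0.710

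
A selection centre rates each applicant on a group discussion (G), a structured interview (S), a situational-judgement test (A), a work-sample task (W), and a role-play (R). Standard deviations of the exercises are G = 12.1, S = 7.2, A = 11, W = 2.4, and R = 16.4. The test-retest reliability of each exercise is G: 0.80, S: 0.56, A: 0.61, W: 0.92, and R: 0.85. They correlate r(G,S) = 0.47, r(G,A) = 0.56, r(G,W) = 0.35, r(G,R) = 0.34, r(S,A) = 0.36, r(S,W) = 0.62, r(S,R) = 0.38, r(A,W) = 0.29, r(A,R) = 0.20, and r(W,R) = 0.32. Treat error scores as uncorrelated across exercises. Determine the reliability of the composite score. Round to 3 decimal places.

0.889

Var(G+S+A+W+R) = 12.1² + 7.2² + 11² + 2.4² + 16.4² + 2·[12.1·7.2·0.47 + 12.1·11·0.56 + 12.1·2.4·0.35 + 12.1·16.4·0.34 + 7.2·11·0.36 + 7.2·2.4·0.62 + 7.2·16.4·0.38 + 11·2.4·0.29 + 11·16.4·0.20 + 2.4·16.4·0.32] = 593.97 + 667.086 = 1261.06.
With uncorrelated errors the cross-covariances are all true-score covariance, so they carry over unchanged; only the diagonal terms shrink to ρᵢσᵢ².
True-score variance = [12.1²·0.80 + 7.2²·0.56 + 11²·0.61 + 2.4²·0.92 + 16.4²·0.85] + 667.086 = 453.884 + 667.086 = 1120.97.
Reliability = 1120.97 / 1261.06 = 0.889.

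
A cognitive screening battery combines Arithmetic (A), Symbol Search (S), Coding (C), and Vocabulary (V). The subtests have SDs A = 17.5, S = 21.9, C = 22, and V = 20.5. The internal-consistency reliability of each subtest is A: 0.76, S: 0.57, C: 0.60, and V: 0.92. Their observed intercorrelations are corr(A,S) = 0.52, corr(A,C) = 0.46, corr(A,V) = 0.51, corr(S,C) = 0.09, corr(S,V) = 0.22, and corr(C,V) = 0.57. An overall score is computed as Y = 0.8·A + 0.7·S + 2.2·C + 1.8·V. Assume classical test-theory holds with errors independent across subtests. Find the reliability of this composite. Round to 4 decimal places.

0.8494

Var(Y) = 0.8²·17.5² + 0.7²·21.9² + 2.2²·22² + 1.8²·20.5² + 2·[0.56·17.5·21.9·0.52 + 1.76·17.5·22·0.46 + 1.44·17.5·20.5·0.51 + 1.54·21.9·22·0.09 + 1.26·21.9·20.5·0.22 + 3.96·22·20.5·0.57] = 4135.18 + 3791.98 = 7927.15.
With uncorrelated errors the cross-covariances are all true-score covariance, so they carry over unchanged; only the diagonal terms shrink to ρᵢσᵢ².
True-score variance = [0.8²·17.5²·0.76 + 0.7²·21.9²·0.57 + 2.2²·22²·0.60 + 1.8²·20.5²·0.92] + 3791.98 = 2941.13 + 3791.98 = 6733.11.
Reliability = 6733.11 / 7927.15 = 0.8494.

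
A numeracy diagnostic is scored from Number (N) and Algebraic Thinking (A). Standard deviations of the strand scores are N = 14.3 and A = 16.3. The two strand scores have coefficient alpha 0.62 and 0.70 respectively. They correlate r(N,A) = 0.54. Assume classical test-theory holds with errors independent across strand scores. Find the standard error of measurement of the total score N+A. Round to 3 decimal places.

Var(total) = 470.18 + 251.737 = 721.917.
True-score variance = 312.767 + 251.737 = 564.504, so reliability = 0.7820.
Error variance = 721.917 − 564.504 = 157.413; SEM = √157.413 = 12.546.

12.546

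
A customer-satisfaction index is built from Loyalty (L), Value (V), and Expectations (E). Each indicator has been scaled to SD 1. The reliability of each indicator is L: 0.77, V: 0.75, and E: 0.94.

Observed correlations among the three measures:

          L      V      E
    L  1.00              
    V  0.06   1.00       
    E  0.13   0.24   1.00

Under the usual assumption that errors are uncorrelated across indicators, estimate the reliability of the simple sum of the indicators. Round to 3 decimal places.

0.860

Var(L+V+E) = 3 + 2·[0.06 + 0.13 + 0.24] = 3 + 0.86 = 3.86.
Under uncorrelated errors the observed covariances equal the true-score covariances, so only the own-variance terms attenuate.
True-score variance = [0.77 + 0.75 + 0.94] + 0.86 = 2.46 + 0.86 = 3.32.
Reliability = 3.32 / 3.86 = 0.860.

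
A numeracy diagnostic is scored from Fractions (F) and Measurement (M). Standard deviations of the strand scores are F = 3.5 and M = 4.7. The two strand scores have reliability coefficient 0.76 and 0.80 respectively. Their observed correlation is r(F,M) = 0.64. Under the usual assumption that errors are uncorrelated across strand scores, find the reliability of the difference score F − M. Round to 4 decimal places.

Var(F−M) = 3.5² + 4.7² − 2·3.5·4.7·0.64 = 34.34 − 21.056 = 13.284.
Under uncorrelated errors the observed covariances equal the true-score covariances, so only the own-variance terms attenuate.
True-score variance = [3.5²·0.76 + 4.7²·0.80] − 21.056 = 26.982 − 21.056 = 5.926.
Reliability = 5.926 / 13.284 = 0.4461.

0.4461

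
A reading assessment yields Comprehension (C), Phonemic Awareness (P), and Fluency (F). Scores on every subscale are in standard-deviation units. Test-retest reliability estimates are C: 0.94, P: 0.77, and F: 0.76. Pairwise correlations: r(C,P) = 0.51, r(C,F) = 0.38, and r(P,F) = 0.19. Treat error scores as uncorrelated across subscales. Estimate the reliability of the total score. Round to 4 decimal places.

Var(C+P+F) = 3 + 2·[0.51 + 0.38 + 0.19] = 3 + 2.16 = 5.16.
With uncorrelated errors the cross-covariances are all true-score covariance, so they carry over unchanged; only the diagonal terms shrink to ρᵢσᵢ².
True-score variance = [0.94 + 0.77 + 0.76] + 2.16 = 2.47 + 2.16 = 4.63.
Reliability = 4.63 / 5.16 = 0.8973.

0.8973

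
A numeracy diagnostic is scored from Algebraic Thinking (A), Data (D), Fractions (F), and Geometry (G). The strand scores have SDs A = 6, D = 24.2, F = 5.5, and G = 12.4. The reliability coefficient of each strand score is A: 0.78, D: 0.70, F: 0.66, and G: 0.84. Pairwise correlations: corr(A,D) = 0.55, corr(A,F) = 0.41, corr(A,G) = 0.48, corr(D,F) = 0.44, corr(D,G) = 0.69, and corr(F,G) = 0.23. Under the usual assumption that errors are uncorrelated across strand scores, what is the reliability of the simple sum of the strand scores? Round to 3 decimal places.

Var(A+D+F+G) = 6² + 24.2² + 5.5² + 12.4² + 2·[6·24.2·0.55 + 6·5.5·0.41 + 6·12.4·0.48 + 24.2·5.5·0.44 + 24.2·12.4·0.69 + 5.5·12.4·0.23] = 805.65 + 820.814 = 1626.46.
Because errors are independent across components, Cov(Tᵢ,Tⱼ) = Cov(Xᵢ,Xⱼ); the off-diagonal part of the true-score variance is the same as above.
True-score variance = [6²·0.78 + 24.2²·0.70 + 5.5²·0.66 + 12.4²·0.84] + 820.814 = 587.151 + 820.814 = 1407.97.
Reliability = 1407.97 / 1626.46 = 0.866.

0.866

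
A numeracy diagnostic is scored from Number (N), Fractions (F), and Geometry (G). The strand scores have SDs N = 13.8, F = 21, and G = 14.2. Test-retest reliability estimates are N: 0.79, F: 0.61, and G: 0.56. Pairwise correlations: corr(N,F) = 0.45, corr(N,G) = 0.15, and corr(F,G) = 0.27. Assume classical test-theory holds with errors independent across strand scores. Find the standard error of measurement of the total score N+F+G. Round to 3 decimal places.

Var(total) = 833.08 + 480.636 = 1313.72.
True-score variance = 532.376 + 480.636 = 1013.01, so reliability = 0.7711.
Error variance = 1313.72 − 1013.01 = 300.704; SEM = √300.704 = 17.341.

17.341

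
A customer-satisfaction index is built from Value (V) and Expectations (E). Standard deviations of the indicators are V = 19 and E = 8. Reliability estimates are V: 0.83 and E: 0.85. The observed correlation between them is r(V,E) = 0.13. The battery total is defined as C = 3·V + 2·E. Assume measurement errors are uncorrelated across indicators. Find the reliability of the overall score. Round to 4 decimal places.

Var(C) = 3²·19² + 2²·8² + 2·[6·19·8·0.13] = 3505 + 237.12 = 3742.12.
Under uncorrelated errors the observed covariances equal the true-score covariances, so only the own-variance terms attenuate.
True-score variance = [3²·19²·0.83 + 2²·8²·0.85] + 237.12 = 2914.27 + 237.12 = 3151.39.
Reliability = 3151.39 / 3742.12 = 0.8421.

0.8421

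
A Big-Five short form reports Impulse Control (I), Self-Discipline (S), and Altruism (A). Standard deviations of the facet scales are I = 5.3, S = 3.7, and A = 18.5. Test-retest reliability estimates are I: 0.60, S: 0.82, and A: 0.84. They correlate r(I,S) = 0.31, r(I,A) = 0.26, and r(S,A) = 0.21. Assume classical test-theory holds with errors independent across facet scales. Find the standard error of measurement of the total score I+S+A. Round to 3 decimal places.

Var(total) = 384.03 + 91.8932 = 475.923.
True-score variance = 315.57 + 91.8932 = 407.463, so reliability = 0.8562.
Error variance = 475.923 − 407.463 = 68.4602; SEM = √68.4602 = 8.274.

8.274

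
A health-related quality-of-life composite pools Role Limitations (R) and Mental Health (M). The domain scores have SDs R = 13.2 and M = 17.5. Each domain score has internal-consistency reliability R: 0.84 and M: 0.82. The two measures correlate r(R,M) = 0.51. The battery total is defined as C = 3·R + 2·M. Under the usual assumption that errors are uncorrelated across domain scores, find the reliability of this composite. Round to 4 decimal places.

0.8879

Var(C) = 3²·13.2² + 2²·17.5² + 2·[6·13.2·17.5·0.51] = 2793.16 + 1413.72 = 4206.88.
Under uncorrelated errors the observed covariances equal the true-score covariances, so only the own-variance terms attenuate.
True-score variance = [3²·13.2²·0.84 + 2²·17.5²·0.82] + 1413.72 = 2321.75 + 1413.72 = 3735.47.
Reliability = 3735.47 / 4206.88 = 0.8879.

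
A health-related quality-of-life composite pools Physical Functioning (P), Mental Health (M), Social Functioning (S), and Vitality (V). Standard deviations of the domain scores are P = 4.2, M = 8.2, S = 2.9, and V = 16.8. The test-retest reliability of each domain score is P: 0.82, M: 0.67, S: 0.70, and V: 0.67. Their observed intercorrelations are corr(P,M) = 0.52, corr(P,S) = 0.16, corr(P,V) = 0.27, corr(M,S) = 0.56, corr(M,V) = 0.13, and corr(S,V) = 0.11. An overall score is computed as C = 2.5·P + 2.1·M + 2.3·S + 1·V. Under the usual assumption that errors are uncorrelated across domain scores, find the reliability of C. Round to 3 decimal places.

0.823

Var(C) = 2.5²·4.2² + 2.1²·8.2² + 2.3²·2.9² + 16.8² + 2·[5.25·4.2·8.2·0.52 + 5.75·4.2·2.9·0.16 + 2.5·4.2·16.8·0.27 + 4.83·8.2·2.9·0.56 + 2.1·8.2·16.8·0.13 + 2.3·2.9·16.8·0.11] = 733.507 + 534.219 = 1267.73.
Because errors are independent across components, Cov(Tᵢ,Tⱼ) = Cov(Xᵢ,Xⱼ); the off-diagonal part of the true-score variance is the same as above.
True-score variance = [2.5²·4.2²·0.82 + 2.1²·8.2²·0.67 + 2.3²·2.9²·0.70 + 16.8²·0.67] + 534.219 = 509.322 + 534.219 = 1043.54.
Reliability = 1043.54 / 1267.73 = 0.823.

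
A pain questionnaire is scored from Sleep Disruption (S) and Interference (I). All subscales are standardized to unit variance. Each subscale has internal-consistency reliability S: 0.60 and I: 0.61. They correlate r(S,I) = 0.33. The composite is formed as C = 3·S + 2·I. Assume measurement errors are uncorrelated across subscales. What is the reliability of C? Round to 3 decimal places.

Var(C) = 3² + 2² + 2·[6·0.33] = 13 + 3.96 = 16.96.
Under uncorrelated errors the observed covariances equal the true-score covariances, so only the own-variance terms attenuate.
True-score variance = [3²·0.60 + 2²·0.61] + 3.96 = 7.84 + 3.96 = 11.8.
Reliability = 11.8 / 16.96 = 0.696.

0.696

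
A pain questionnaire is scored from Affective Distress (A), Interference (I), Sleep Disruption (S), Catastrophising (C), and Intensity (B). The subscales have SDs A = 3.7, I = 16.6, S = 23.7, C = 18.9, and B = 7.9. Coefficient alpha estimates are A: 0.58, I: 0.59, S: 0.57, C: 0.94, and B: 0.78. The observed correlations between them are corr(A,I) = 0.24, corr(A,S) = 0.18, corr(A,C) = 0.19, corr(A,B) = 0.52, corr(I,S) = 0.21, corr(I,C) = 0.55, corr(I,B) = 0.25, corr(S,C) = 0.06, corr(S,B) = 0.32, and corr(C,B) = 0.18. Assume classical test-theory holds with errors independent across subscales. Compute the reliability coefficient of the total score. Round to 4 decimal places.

Var(A+I+S+C+B) = 3.7² + 16.6² + 23.7² + 18.9² + 7.9² + 2·[3.7·16.6·0.24 + 3.7·23.7·0.18 + 3.7·18.9·0.19 + 3.7·7.9·0.52 + 16.6·23.7·0.21 + 16.6·18.9·0.55 + 16.6·7.9·0.25 + 23.7·18.9·0.06 + 23.7·7.9·0.32 + 18.9·7.9·0.18] = 1270.56 + 921.273 = 2191.83.
With uncorrelated errors the cross-covariances are all true-score covariance, so they carry over unchanged; only the diagonal terms shrink to ρᵢσᵢ².
True-score variance = [3.7²·0.58 + 16.6²·0.59 + 23.7²·0.57 + 18.9²·0.94 + 7.9²·0.78] + 921.273 = 875.141 + 921.273 = 1796.41.
Reliability = 1796.41 / 2191.83 = 0.8196.

0.8196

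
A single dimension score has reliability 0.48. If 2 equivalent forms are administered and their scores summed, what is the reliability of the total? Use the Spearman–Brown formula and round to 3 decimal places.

ρ_k = kρ / (1 + (k−1)ρ) = 2·0.48 / (1 + 1·0.48) = 0.960 / 1.480 = 0.649.

0.649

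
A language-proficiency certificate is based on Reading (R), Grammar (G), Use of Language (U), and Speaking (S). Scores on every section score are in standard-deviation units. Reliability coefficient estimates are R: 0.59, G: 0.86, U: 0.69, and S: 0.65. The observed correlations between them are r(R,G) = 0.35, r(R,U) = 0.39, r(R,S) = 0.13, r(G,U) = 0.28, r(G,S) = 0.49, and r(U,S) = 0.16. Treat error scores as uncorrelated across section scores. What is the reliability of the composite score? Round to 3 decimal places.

Var(R+G+U+S) = 4 + 2·[0.35 + 0.39 + 0.13 + 0.28 + 0.49 + 0.16] = 4 + 3.6 = 7.6.
Because errors are independent across components, Cov(Tᵢ,Tⱼ) = Cov(Xᵢ,Xⱼ); the off-diagonal part of the true-score variance is the same as above.
True-score variance = [0.59 + 0.86 + 0.69 + 0.65] + 3.6 = 2.79 + 3.6 = 6.39.
Reliability = 6.39 / 7.6 = 0.841.

0.841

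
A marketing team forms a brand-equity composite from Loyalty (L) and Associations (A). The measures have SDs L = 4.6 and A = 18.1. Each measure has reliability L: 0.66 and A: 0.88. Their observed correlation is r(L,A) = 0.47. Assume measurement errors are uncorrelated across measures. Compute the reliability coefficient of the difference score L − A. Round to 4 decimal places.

Var(L−A) = 4.6² + 18.1² − 2·4.6·18.1·0.47 = 348.77 − 78.2644 = 270.506.
With uncorrelated errors the cross-covariances are all true-score covariance, so they carry over unchanged; only the diagonal terms shrink to ρᵢσᵢ².
True-score variance = [4.6²·0.66 + 18.1²·0.88] − 78.2644 = 302.262 − 78.2644 = 223.998.
Reliability = 223.998 / 270.506 = 0.8281.

0.8281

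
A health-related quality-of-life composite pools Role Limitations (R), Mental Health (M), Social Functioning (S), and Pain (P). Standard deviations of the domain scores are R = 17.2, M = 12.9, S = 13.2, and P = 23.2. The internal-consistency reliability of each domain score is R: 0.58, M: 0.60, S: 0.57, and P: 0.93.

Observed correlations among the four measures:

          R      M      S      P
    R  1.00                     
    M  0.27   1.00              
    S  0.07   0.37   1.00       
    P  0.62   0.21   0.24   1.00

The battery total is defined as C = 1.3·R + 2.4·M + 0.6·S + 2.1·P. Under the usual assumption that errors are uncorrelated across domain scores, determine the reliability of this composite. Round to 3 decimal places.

0.882

Var(C) = 1.3²·17.2² + 2.4²·12.9² + 0.6²·13.2² + 2.1²·23.2² + 2·[3.12·17.2·12.9·0.27 + 0.78·17.2·13.2·0.07 + 2.73·17.2·23.2·0.62 + 1.44·12.9·13.2·0.37 + 5.04·12.9·23.2·0.21 + 1.26·13.2·23.2·0.24] = 3894.86 + 2749.63 = 6644.48.
Because errors are independent across components, Cov(Tᵢ,Tⱼ) = Cov(Xᵢ,Xⱼ); the off-diagonal part of the true-score variance is the same as above.
True-score variance = [1.3²·17.2²·0.58 + 2.4²·12.9²·0.60 + 0.6²·13.2²·0.57 + 2.1²·23.2²·0.93] + 2749.63 = 3108.33 + 2749.63 = 5857.96.
Reliability = 5857.96 / 6644.48 = 0.882.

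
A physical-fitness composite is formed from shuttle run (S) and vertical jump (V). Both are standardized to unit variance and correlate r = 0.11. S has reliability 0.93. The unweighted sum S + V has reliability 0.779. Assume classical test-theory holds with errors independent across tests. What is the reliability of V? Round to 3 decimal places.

Var(S+V) = 2 + 2·0.11 = 2.220.
True-score variance = ρ_S + ρ_V + 2·0.11, so 0.779 = (0.93 + ρ_V + 0.22) / 2.220.
ρ_V = 0.779·2.220 − 0.93 − 0.22 = 0.579.

0.579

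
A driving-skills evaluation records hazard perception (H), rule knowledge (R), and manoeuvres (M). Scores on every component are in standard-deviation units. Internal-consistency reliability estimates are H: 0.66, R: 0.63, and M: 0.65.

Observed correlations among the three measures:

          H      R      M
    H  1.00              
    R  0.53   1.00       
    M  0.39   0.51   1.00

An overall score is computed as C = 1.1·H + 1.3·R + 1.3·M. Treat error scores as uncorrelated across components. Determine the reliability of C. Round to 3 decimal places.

Var(C) = 1.1² + 1.3² + 1.3² + 2·[1.43·0.53 + 1.43·0.39 + 1.69·0.51] = 4.59 + 4.355 = 8.945.
Under uncorrelated errors the observed covariances equal the true-score covariances, so only the own-variance terms attenuate.
True-score variance = [1.1²·0.66 + 1.3²·0.63 + 1.3²·0.65] + 4.355 = 2.9618 + 4.355 = 7.3168.
Reliability = 7.3168 / 8.945 = 0.818.

0.818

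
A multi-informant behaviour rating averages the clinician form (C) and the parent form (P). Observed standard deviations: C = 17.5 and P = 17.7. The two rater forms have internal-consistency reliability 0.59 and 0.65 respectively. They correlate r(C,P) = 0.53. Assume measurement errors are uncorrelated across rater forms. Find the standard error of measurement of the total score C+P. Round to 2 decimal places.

Var(total) = 619.54 + 328.335 = 947.875.
True-score variance = 384.326 + 328.335 = 712.661, so reliability = 0.7519.
Error variance = 947.875 − 712.661 = 235.214; SEM = √235.214 = 15.34.

15.34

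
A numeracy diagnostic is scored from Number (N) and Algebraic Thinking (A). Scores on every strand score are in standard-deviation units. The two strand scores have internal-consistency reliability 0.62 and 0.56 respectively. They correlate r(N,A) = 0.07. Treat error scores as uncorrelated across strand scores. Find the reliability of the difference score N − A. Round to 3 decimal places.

0.559

Var(N−A) = 1 + 1 − 2·0.07 = 2 − 0.14 = 1.86.
With uncorrelated errors the cross-covariances are all true-score covariance, so they carry over unchanged; only the diagonal terms shrink to ρᵢσᵢ².
True-score variance = [0.62 + 0.56] − 0.14 = 1.18 − 0.14 = 1.04.
Reliability = 1.04 / 1.86 = 0.559.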